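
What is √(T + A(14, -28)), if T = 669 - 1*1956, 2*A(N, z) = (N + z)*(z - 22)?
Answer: I*√937 ≈ 30.61*I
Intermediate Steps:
A(N, z) = (-22 + z)*(N + z)/2 (A(N, z) = ((N + z)*(z - 22))/2 = ((N + z)*(-22 + z))/2 = ((-22 + z)*(N + z))/2 = (-22 + z)*(N + z)/2)
T = -1287 (T = 669 - 1956 = -1287)
√(T + A(14, -28)) = √(-1287 + ((½)*(-28)² - 11*14 - 11*(-28) + (½)*14*(-28))) = √(-1287 + ((½)*784 - 154 + 308 - 196)) = √(-1287 + (392 - 154 + 308 - 196)) = √(-1287 + 350) = √(-937) = I*√937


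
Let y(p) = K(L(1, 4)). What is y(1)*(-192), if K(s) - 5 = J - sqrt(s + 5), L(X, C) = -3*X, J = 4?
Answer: -1728 + 192*sqrt(2) ≈ -1456.5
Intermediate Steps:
K(s) = 9 - sqrt(5 + s) (K(s) = 5 + (4 - sqrt(s + 5)) = 5 + (4 - sqrt(5 + s)) = 9 - sqrt(5 + s))
y(p) = 9 - sqrt(2) (y(p) = 9 - sqrt(5 - 3*1) = 9 - sqrt(5 - 3) = 9 - sqrt(2))
y(1)*(-192) = (9 - sqrt(2))*(-192) = -1728 + 192*sqrt(2)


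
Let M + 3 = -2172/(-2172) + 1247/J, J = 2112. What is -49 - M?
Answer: -100511/2112 ≈ -47.590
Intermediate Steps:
M = -2977/2112 (M = -3 + (-2172/(-2172) + 1247/2112) = -3 + (-2172*(-1/2172) + 1247*(1/2112)) = -3 + (1 + 1247/2112) = -3 + 3359/2112 = -2977/2112 ≈ -1.4096)
-49 - M = -49 - 1*(-2977/2112) = -49 + 2977/2112 = -100511/2112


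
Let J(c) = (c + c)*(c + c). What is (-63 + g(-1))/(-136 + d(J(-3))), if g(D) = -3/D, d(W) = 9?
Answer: 60/127 ≈ 0.47244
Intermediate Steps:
J(c) = 4*c**2 (J(c) = (2*c)*(2*c) = 4*c**2)
(-63 + g(-1))/(-136 + d(J(-3))) = (-63 - 3/(-1))/(-136 + 9) = (-63 - 3*(-1))/(-127) = (-63 + 3)*(-1/127) = -60*(-1/127) = 60/127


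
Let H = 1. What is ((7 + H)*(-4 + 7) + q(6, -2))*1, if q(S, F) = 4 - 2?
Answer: 26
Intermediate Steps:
q(S, F) = 2
((7 + H)*(-4 + 7) + q(6, -2))*1 = ((7 + 1)*(-4 + 7) + 2)*1 = (8*3 + 2)*1 = (24 + 2)*1 = 26*1 = 26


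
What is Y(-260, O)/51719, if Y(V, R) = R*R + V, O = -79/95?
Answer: -2340259/466763975 ≈ -0.0050138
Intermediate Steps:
O = -79/95 (O = -79*1/95 = -79/95 ≈ -0.83158)
Y(V, R) = V + R² (Y(V, R) = R² + V = V + R²)
Y(-260, O)/51719 = (-260 + (-79/95)²)/51719 = (-260 + 6241/9025)*(1/51719) = -2340259/9025*1/51719 = -2340259/466763975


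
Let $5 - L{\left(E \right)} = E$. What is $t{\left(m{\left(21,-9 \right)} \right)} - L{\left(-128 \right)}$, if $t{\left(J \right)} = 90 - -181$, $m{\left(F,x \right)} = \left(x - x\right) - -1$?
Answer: $138$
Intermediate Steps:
$L{\left(E \right)} = 5 - E$
$m{\left(F,x \right)} = 1$ ($m{\left(F,x \right)} = 0 + 1 = 1$)
$t{\left(J \right)} = 271$ ($t{\left(J \right)} = 90 + 181 = 271$)
$t{\left(m{\left(21,-9 \right)} \right)} - L{\left(-128 \right)} = 271 - \left(5 - -128\right) = 271 - \left(5 + 128\right) = 271 - 133 = 138$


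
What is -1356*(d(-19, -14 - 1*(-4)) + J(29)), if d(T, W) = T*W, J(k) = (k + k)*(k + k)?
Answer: -4819224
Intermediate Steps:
J(k) = 4*k**2 (J(k) = (2*k)*(2*k) = 4*k**2)
-1356*(d(-19, -14 - 1*(-4)) + J(29)) = -1356*(-19*(-14 - 1*(-4)) + 4*29**2) = -1356*(-19*(-14 + 4) + 4*841) = -1356*(-19*(-10) + 3364) = -1356*(190 + 3364) = -1356*3554 = -4819224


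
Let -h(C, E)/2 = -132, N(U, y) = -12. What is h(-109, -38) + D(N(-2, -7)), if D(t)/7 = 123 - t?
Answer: 1209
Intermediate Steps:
h(C, E) = 264 (h(C, E) = -2*(-132) = 264)
D(t) = 861 - 7*t (D(t) = 7*(123 - t) = 861 - 7*t)
h(-109, -38) + D(N(-2, -7)) = 264 + (861 - 7*(-12)) = 264 + (861 + 84) = 264 + 945 = 1209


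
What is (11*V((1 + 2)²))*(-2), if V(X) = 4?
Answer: -88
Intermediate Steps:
(11*V((1 + 2)²))*(-2) = (11*4)*(-2) = 44*(-2) = -88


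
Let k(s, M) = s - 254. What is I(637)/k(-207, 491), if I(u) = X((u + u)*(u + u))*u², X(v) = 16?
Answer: -6492304/461 ≈ -14083.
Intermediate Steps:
k(s, M) = -254 + s
I(u) = 16*u²
I(637)/k(-207, 491) = (16*637²)/(-254 - 207) = (16*405769)/(-461) = 6492304*(-1/461) = -6492304/461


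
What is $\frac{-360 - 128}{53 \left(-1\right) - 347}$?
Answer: $\frac{61}{50} \approx 1.22$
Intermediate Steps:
$\frac{-360 - 128}{53 \left(-1\right) - 347} = - \frac{488}{-53 - 347} = - \frac{488}{-400} = \left(-488\right) \left(- \frac{1}{400}\right) = \frac{61}{50}$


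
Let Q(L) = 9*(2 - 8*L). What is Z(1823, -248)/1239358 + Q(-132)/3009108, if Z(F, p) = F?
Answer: 720282115/155390086361 ≈ 0.0046353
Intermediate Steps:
Q(L) = 18 - 72*L
Z(1823, -248)/1239358 + Q(-132)/3009108 = 1823/1239358 + (18 - 72*(-132))/3009108 = 1823*(1/1239358) + (18 + 9504)*(1/3009108) = 1823/1239358 + 9522*(1/3009108) = 1823/1239358 + 1587/501518 = 720282115/155390086361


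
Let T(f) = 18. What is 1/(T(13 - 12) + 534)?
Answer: 1/552 ≈ 0.0018116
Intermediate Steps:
1/(T(13 - 12) + 534) = 1/(18 + 534) = 1/552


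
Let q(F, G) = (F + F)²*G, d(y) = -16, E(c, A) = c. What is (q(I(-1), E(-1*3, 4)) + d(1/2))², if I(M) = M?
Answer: 784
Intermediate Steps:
q(F, G) = 4*G*F² (q(F, G) = (2*F)²*G = (4*F²)*G = 4*G*F²)
(q(I(-1), E(-1*3, 4)) + d(1/2))² = (4*(-1*3)*(-1)² - 16)² = (4*(-3)*1 - 16)² = (-12 - 16)² = (-28)² = 784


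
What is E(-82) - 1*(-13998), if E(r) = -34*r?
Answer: 16786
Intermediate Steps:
E(-82) - 1*(-13998) = -34*(-82) - 1*(-13998) = 2788 + 13998 = 16786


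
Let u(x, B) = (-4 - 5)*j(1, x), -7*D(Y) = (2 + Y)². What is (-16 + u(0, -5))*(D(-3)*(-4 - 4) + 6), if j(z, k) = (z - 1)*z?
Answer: -800/7 ≈ -114.29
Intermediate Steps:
j(z, k) = z*(-1 + z) (j(z, k) = (-1 + z)*z = z*(-1 + z))
D(Y) = -(2 + Y)²/7
u(x, B) = 0 (u(x, B) = (-4 - 5)*(1*(-1 + 1)) = -9*0 = 0)
(-16 + u(0, -5))*(D(-3)*(-4 - 4) + 6) = (-16 + 0)*((-(2 - 3)²/7)*(-4 - 4) + 6) = -16*(-⅐*(-1)²*(-8) + 6) = -16*(-⅐*1*(-8) + 6) = -16*(-⅐*(-8) + 6) = -16*(8/7 + 6) = -16*50/7 = -800/7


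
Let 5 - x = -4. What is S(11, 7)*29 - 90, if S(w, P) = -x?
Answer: -351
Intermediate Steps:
x = 9 (x = 5 - 1*(-4) = 5 + 4 = 9)
S(w, P) = -9 (S(w, P) = -1*9 = -9)
S(11, 7)*29 - 90 = -9*29 - 90 = -261 - 90 = -351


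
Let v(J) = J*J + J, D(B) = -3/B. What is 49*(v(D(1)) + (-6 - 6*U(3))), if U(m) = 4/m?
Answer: -392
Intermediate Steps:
v(J) = J + J² (v(J) = J² + J = J + J²)
49*(v(D(1)) + (-6 - 6*U(3))) = 49*((-3/1)*(1 - 3/1) + (-6 - 24/3)) = 49*((-3*1)*(1 - 3*1) + (-6 - 24/3)) = 49*(-3*(1 - 3) + (-6 - 6*4/3)) = 49*(-3*(-2) + (-6 - 8)) = 49*(6 - 14) = 49*(-8) = -392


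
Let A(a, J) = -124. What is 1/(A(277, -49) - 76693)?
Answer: -1/76817 ≈ -1.3018e-5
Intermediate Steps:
1/(A(277, -49) - 76693) = 1/(-124 - 76693) = 1/(-76817) = -1/76817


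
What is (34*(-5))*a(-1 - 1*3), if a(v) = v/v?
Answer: -170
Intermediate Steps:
a(v) = 1
(34*(-5))*a(-1 - 1*3) = (34*(-5))*1 = -170*1 = -170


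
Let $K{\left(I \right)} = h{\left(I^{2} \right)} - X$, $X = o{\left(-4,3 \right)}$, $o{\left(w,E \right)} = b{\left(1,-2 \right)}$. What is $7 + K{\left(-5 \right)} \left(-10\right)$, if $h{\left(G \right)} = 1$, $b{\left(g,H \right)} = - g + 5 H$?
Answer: $-113$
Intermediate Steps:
$o{\left(w,E \right)} = -11$ ($o{\left(w,E \right)} = \left(-1\right) 1 + 5 \left(-2\right) = -1 - 10 = -11$)
$X = -11$
$K{\left(I \right)} = 12$ ($K{\left(I \right)} = 1 - -11 = 1 + 11 = 12$)
$7 + K{\left(-5 \right)} \left(-10\right) = 7 + 12 \left(-10\right) = 7 - 120 = -113$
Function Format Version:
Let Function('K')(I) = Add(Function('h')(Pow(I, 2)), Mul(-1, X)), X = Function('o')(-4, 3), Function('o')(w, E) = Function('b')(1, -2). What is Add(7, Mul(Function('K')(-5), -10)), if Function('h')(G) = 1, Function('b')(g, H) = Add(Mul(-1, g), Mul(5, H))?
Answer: -113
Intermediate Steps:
Function('o')(w, E) = -11 (Function('o')(w, E) = Add(Mul(-1, 1), Mul(5, -2)) = Add(-1, -10) = -11)
X = -11
Function('K')(I) = 12 (Function('K')(I) = Add(1, Mul(-1, -11)) = Add(1, 11) = 12)
Add(7, Mul(Function('K')(-5), -10)) = Add(7, Mul(12, -10)) = Add(7, -120) = -113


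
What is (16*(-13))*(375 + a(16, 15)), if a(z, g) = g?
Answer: -81120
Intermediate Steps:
(16*(-13))*(375 + a(16, 15)) = (16*(-13))*(375 + 15) = -208*390 = -81120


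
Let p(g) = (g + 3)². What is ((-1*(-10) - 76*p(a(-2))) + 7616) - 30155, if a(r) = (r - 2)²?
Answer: -49965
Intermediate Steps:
a(r) = (-2 + r)²
p(g) = (3 + g)²
((-1*(-10) - 76*p(a(-2))) + 7616) - 30155 = ((-1*(-10) - 76*(3 + (-2 - 2)²)²) + 7616) - 30155 = ((10 - 76*(3 + (-4)²)²) + 7616) - 30155 = ((10 - 76*(3 + 16)²) + 7616) - 30155 = ((10 - 76*19²) + 7616) - 30155 = ((10 - 76*361) + 7616) - 30155 = ((10 - 27436) + 7616) - 30155 = (-27426 + 7616) - 30155 = -19810 - 30155 = -49965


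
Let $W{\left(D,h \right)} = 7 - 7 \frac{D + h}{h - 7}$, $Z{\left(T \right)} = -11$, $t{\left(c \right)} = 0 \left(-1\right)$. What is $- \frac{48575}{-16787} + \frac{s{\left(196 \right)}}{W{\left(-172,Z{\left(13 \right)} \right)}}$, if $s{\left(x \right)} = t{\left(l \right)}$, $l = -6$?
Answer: $\frac{48575}{16787} \approx 2.8936$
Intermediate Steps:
$t{\left(c \right)} = 0$
$W{\left(D,h \right)} = 7 - \frac{7 \left(D + h\right)}{-7 + h}$ ($W{\left(D,h \right)} = 7 - 7 \frac{D + h}{-7 + h} = 7 - \frac{7 \left(D + h\right)}{-7 + h}$)
$s{\left(x \right)} = 0$
$- \frac{48575}{-16787} + \frac{s{\left(196 \right)}}{W{\left(-172,Z{\left(13 \right)} \right)}} = - \frac{48575}{-16787} + \frac{0}{7 \frac{1}{-7 - 11} \left(-7 - -172\right)} = \left(-48575\right) \left(- \frac{1}{16787}\right) + \frac{0}{7 \frac{1}{-18} \left(-7 + 172\right)} = \frac{48575}{16787} + \frac{0}{7 \left(- \frac{1}{18}\right) 165} = \frac{48575}{16787} + \frac{0}{- \frac{385}{6}} = \frac{48575}{16787} + 0 \left(- \frac{6}{385}\right) = \frac{48575}{16787} + 0 = \frac{48575}{16787}$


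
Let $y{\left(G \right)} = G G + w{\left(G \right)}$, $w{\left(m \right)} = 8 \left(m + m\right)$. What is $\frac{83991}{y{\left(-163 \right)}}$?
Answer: $\frac{27997}{7987} \approx 3.5053$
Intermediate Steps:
$w{\left(m \right)} = 16 m$ ($w{\left(m \right)} = 8 \cdot 2 m = 16 m$)
$y{\left(G \right)} = G^{2} + 16 G$ ($y{\left(G \right)} = G G + 16 G = G^{2} + 16 G$)
$\frac{83991}{y{\left(-163 \right)}} = \frac{83991}{\left(-163\right) \left(16 - 163\right)} = \frac{83991}{\left(-163\right) \left(-147\right)} = \frac{83991}{23961} = 83991 \cdot \frac{1}{23961} = \frac{27997}{7987}$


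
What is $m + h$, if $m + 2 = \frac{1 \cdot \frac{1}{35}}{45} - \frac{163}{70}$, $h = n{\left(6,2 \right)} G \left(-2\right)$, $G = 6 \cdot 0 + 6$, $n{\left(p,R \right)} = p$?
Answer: $- \frac{240433}{3150} \approx -76.328$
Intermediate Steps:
$G = 6$ ($G = 0 + 6 = 6$)
$h = -72$ ($h = 6 \cdot 6 \left(-2\right) = 36 \left(-2\right) = -72$)
$m = - \frac{13633}{3150}$ ($m = -2 - \left(\frac{163}{70} - \frac{1 \cdot \frac{1}{35}}{45}\right) = -2 - \left(\frac{163}{70} - 1 \cdot \frac{1}{35} \cdot \frac{1}{45}\right) = -2 + \left(\frac{1}{35} \cdot \frac{1}{45} - \frac{163}{70}\right) = -2 + \left(\frac{1}{1575} - \frac{163}{70}\right) = -2 - \frac{7333}{3150} = - \frac{13633}{3150} \approx -4.3279$)
$m + h = - \frac{13633}{3150} - 72 = - \frac{240433}{3150}$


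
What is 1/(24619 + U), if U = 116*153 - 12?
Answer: 1/42355 ≈ 2.3610e-5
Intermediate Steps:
U = 17736 (U = 17748 - 12 = 17736)
1/(24619 + U) = 1/(24619 + 17736) = 1/42355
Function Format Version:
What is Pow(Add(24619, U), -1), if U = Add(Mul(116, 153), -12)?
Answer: Rational(1, 42355) ≈ 2.3610e-5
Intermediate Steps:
U = 17736 (U = Add(17748, -12) = 17736)
Pow(Add(24619, U), -1) = Pow(Add(24619, 17736), -1) = Pow(42355, -1) = Rational(1, 42355)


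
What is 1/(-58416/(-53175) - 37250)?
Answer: -17725/660236778 ≈ -2.6846e-5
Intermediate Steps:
1/(-58416/(-53175) - 37250) = 1/(-58416*(-1/53175) - 37250) = 1/(19472/17725 - 37250) = 1/(-660236778/17725) = -17725/660236778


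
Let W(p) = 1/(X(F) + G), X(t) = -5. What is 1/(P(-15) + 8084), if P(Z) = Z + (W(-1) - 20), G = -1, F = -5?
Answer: 6/48293 ≈ 0.00012424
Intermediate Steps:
W(p) = -⅙ (W(p) = 1/(-5 - 1) = 1/(-6) = -⅙)
P(Z) = -121/6 + Z (P(Z) = Z + (-⅙ - 20) = Z - 121/6 = -121/6 + Z)
1/(P(-15) + 8084) = 1/((-121/6 - 15) + 8084) = 1/(-211/6 + 8084) = 1/(48293/6) = 6/48293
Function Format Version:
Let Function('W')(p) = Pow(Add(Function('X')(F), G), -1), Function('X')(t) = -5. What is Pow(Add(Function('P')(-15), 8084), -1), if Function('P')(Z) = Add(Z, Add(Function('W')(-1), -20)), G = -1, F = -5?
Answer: Rational(6, 48293) ≈ 0.00012424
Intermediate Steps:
Function('W')(p) = Rational(-1, 6) (Function('W')(p) = Pow(Add(-5, -1), -1) = Pow(-6, -1) = Rational(-1, 6))
Function('P')(Z) = Add(Rational(-121, 6), Z) (Function('P')(Z) = Add(Z, Add(Rational(-1, 6), -20)) = Add(Z, Rational(-121, 6)) = Add(Rational(-121, 6), Z))
Pow(Add(Function('P')(-15), 8084), -1) = Pow(Add(Add(Rational(-121, 6), -15), 8084), -1) = Pow(Add(Rational(-211, 6), 8084), -1) = Pow(Rational(48293, 6), -1) = Rational(6, 48293)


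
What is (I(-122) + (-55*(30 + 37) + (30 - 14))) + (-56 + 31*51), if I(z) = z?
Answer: -2266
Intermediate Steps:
(I(-122) + (-55*(30 + 37) + (30 - 14))) + (-56 + 31*51) = (-122 + (-55*(30 + 37) + (30 - 14))) + (-56 + 31*51) = (-122 + (-55*67 + 16)) + (-56 + 1581) = (-122 + (-3685 + 16)) + 1525 = (-122 - 3669) + 1525 = -3791 + 1525 = -2266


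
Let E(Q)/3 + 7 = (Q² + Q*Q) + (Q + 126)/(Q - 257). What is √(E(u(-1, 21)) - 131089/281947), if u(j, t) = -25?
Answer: √2618205455455018962/26503018 ≈ 61.053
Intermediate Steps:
E(Q) = -21 + 6*Q² + 3*(126 + Q)/(-257 + Q) (E(Q) = -21 + 3*((Q² + Q*Q) + (Q + 126)/(Q - 257)) = -21 + 3*((Q² + Q²) + (126 + Q)/(-257 + Q)) = -21 + 3*(2*Q² + (126 + Q)/(-257 + Q)) = -21 + (6*Q² + 3*(126 + Q)/(-257 + Q)) = -21 + 6*Q² + 3*(126 + Q)/(-257 + Q))
√(E(u(-1, 21)) - 131089/281947) = √(3*(1925 - 514*(-25)² - 6*(-25) + 2*(-25)³)/(-257 - 25) - 131089/281947) = √(3*(1925 - 514*625 + 150 + 2*(-15625))/(-282) - 131089*1/281947) = √(3*(-1/282)*(1925 - 321250 + 150 - 31250) - 131089/281947) = √(3*(-1/282)*(-350425) - 131089/281947) = √(350425/94 - 131089/281947) = √(98788955109/26503018) = √2618205455455018962/26503018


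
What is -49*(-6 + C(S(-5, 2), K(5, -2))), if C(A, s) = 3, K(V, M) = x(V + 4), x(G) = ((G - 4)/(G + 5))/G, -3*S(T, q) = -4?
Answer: 147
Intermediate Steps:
S(T, q) = 4/3 (S(T, q) = -⅓*(-4) = 4/3)
x(G) = (-4 + G)/(G*(5 + G)) (x(G) = ((-4 + G)/(5 + G))/G = (-4 + G)/(G*(5 + G)))
K(V, M) = V/((4 + V)*(9 + V)) (K(V, M) = (-4 + (V + 4))/((V + 4)*(5 + (V + 4))) = (-4 + (4 + V))/((4 + V)*(5 + (4 + V))) = V/((4 + V)*(9 + V)))
-49*(-6 + C(S(-5, 2), K(5, -2))) = -49*(-6 + 3) = -49*(-3) = 147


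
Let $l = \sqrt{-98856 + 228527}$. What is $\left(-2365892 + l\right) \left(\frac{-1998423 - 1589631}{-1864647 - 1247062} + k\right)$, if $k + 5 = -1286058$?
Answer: $\frac{9467945429244207796}{3111709} - \frac{4001850223613 \sqrt{129671}}{3111709} \approx 3.0422 \cdot 10^{12}$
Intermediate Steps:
$k = -1286063$ ($k = -5 - 1286058 = -1286063$)
$l = \sqrt{129671} \approx 360.1$
$\left(-2365892 + l\right) \left(\frac{-1998423 - 1589631}{-1864647 - 1247062} + k\right) = \left(-2365892 + \sqrt{129671}\right) \left(\frac{-1998423 - 1589631}{-1864647 - 1247062} - 1286063\right) = \left(-2365892 + \sqrt{129671}\right) \left(- \frac{3588054}{-3111709} - 1286063\right) = \left(-2365892 + \sqrt{129671}\right) \left(\left(-3588054\right) \left(- \frac{1}{3111709}\right) - 1286063\right) = \left(-2365892 + \sqrt{129671}\right) \left(\frac{3588054}{3111709} - 1286063\right) = \left(-2365892 + \sqrt{129671}\right) \left(- \frac{4001850223613}{3111709}\right) = \frac{9467945429244207796}{3111709} - \frac{4001850223613 \sqrt{129671}}{3111709}$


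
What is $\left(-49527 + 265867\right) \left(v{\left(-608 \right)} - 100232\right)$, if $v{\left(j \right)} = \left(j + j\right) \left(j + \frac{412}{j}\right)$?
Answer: $138440292800$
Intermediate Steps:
$v{\left(j \right)} = 2 j \left(j + \frac{412}{j}\right)$
$\left(-49527 + 265867\right) \left(v{\left(-608 \right)} - 100232\right) = \left(-49527 + 265867\right) \left(\left(824 + 2 \left(-608\right)^{2}\right) - 100232\right) = 216340 \left(\left(824 + 2 \cdot 369664\right) - 100232\right) = 216340 \left(\left(824 + 739328\right) - 100232\right) = 216340 \left(740152 - 100232\right) = 216340 \cdot 639920 = 138440292800$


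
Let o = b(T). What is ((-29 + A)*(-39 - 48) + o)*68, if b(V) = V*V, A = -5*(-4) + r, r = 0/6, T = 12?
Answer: 63036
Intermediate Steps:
r = 0 (r = 0*(⅙) = 0)
A = 20 (A = -5*(-4) + 0 = 20 + 0 = 20)
b(V) = V²
o = 144 (o = 12² = 144)
((-29 + A)*(-39 - 48) + o)*68 = ((-29 + 20)*(-39 - 48) + 144)*68 = (-9*(-87) + 144)*68 = (783 + 144)*68 = 927*68 = 63036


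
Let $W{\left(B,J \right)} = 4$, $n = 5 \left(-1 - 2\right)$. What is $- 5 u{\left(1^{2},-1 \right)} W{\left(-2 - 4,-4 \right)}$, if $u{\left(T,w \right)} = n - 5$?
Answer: $400$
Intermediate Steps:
$n = -15$ ($n = 5 \left(-3\right) = -15$)
$u{\left(T,w \right)} = -20$ ($u{\left(T,w \right)} = -15 - 5 = -20$)
$- 5 u{\left(1^{2},-1 \right)} W{\left(-2 - 4,-4 \right)} = \left(-5\right) \left(-20\right) 4 = 100 \cdot 4 = 400$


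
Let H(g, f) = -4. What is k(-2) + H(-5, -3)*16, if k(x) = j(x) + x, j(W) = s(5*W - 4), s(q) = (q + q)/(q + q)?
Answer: -65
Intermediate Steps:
s(q) = 1 (s(q) = (2*q)/((2*q)) = (2*q)*(1/(2*q)) = 1)
j(W) = 1
k(x) = 1 + x
k(-2) + H(-5, -3)*16 = (1 - 2) - 4*16 = -1 - 64 = -65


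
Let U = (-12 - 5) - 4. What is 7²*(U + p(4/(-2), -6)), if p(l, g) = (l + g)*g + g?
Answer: 1029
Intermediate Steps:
U = -21 (U = -17 - 4 = -21)
p(l, g) = g + g*(g + l) (p(l, g) = (g + l)*g + g = g*(g + l) + g = g + g*(g + l))
7²*(U + p(4/(-2), -6)) = 7²*(-21 - 6*(1 - 6 + 4/(-2))) = 49*(-21 - 6*(1 - 6 + 4*(-½))) = 49*(-21 - 6*(1 - 6 - 2)) = 49*(-21 - 6*(-7)) = 49*(-21 + 42) = 49*21 = 1029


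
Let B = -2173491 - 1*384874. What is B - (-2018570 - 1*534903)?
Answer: -4892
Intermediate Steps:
B = -2558365 (B = -2173491 - 384874 = -2558365)
B - (-2018570 - 1*534903) = -2558365 - (-2018570 - 1*534903) = -2558365 - (-2018570 - 534903) = -2558365 - 1*(-2553473) = -2558365 + 2553473 = -4892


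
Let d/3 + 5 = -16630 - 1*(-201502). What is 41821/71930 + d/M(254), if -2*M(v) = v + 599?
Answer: -79749226547/61356290 ≈ -1299.8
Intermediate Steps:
d = 554601 (d = -15 + 3*(-16630 - 1*(-201502)) = -15 + 3*(-16630 + 201502) = -15 + 3*184872 = -15 + 554616 = 554601)
M(v) = -599/2 - v/2 (M(v) = -(v + 599)/2 = -(599 + v)/2 = -599/2 - v/2)
41821/71930 + d/M(254) = 41821/71930 + 554601/(-599/2 - ½*254) = 41821*(1/71930) + 554601/(-599/2 - 127) = 41821/71930 + 554601/(-853/2) = 41821/71930 + 554601*(-2/853) = 41821/71930 - 1109202/853 = -79749226547/61356290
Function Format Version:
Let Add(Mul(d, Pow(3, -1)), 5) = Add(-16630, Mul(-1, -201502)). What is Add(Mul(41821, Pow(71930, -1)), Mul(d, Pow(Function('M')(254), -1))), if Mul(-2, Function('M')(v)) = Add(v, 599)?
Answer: Rational(-79749226547, 61356290) ≈ -1299.8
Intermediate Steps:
d = 554601 (d = Add(-15, Mul(3, Add(-16630, Mul(-1, -201502)))) = Add(-15, Mul(3, Add(-16630, 201502))) = Add(-15, Mul(3, 184872)) = Add(-15, 554616) = 554601)
Function('M')(v) = Add(Rational(-599, 2), Mul(Rational(-1, 2), v)) (Function('M')(v) = Mul(Rational(-1, 2), Add(v, 599)) = Mul(Rational(-1, 2), Add(599, v)) = Add(Rational(-599, 2), Mul(Rational(-1, 2), v)))
Add(Mul(41821, Pow(71930, -1)), Mul(d, Pow(Function('M')(254), -1))) = Add(Mul(41821, Pow(71930, -1)), Mul(554601, Pow(Add(Rational(-599, 2), Mul(Rational(-1, 2), 254)), -1))) = Add(Mul(41821, Rational(1, 71930)), Mul(554601, Pow(Add(Rational(-599, 2), -127), -1))) = Add(Rational(41821, 71930), Mul(554601, Pow(Rational(-853, 2), -1))) = Add(Rational(41821, 71930), Mul(554601, Rational(-2, 853))) = Add(Rational(41821, 71930), Rational(-1109202, 853)) = Rational(-79749226547, 61356290)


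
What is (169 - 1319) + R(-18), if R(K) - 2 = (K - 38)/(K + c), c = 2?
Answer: -2289/2 ≈ -1144.5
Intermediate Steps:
R(K) = 2 + (-38 + K)/(2 + K) (R(K) = 2 + (K - 38)/(K + 2) = 2 + (-38 + K)/(2 + K))
(169 - 1319) + R(-18) = (169 - 1319) + (-34 + 3*(-18))/(2 - 18) = -1150 + (-34 - 54)/(-16) = -1150 - 1/16*(-88) = -1150 + 11/2 = -2289/2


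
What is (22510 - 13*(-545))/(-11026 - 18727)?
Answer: -29595/29753 ≈ -0.99469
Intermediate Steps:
(22510 - 13*(-545))/(-11026 - 18727) = (22510 + 7085)/(-29753) = 29595*(-1/29753) = -29595/29753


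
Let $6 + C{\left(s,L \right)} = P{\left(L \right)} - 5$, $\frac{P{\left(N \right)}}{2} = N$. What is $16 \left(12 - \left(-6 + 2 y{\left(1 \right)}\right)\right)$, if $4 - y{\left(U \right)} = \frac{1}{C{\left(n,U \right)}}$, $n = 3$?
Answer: $\frac{1408}{9} \approx 156.44$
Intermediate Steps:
$P{\left(N \right)} = 2 N$
$C{\left(s,L \right)} = -11 + 2 L$ ($C{\left(s,L \right)} = -6 + \left(2 L - 5\right) = -6 + \left(-5 + 2 L\right) = -11 + 2 L$)
$y{\left(U \right)} = 4 - \frac{1}{-11 + 2 U}$
$16 \left(12 - \left(-6 + 2 y{\left(1 \right)}\right)\right) = 16 \left(12 + \left(- 2 \frac{-45 + 8 \cdot 1}{-11 + 2 \cdot 1} + 6\right)\right) = 16 \left(12 + \left(- 2 \frac{-45 + 8}{-11 + 2} + 6\right)\right) = 16 \left(12 + \left(- 2 \frac{1}{-9} \left(-37\right) + 6\right)\right) = 16 \left(12 + \left(- 2 \left(\left(- \frac{1}{9}\right) \left(-37\right)\right) + 6\right)\right) = 16 \left(12 + \left(\left(-2\right) \frac{37}{9} + 6\right)\right) = 16 \left(12 + \left(- \frac{74}{9} + 6\right)\right) = 16 \left(12 - \frac{20}{9}\right) = 16 \cdot \frac{88}{9} = \frac{1408}{9}$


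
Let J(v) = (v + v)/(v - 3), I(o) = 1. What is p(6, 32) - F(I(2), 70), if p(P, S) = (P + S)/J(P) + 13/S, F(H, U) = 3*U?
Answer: -6403/32 ≈ -200.09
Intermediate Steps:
J(v) = 2*v/(-3 + v) (J(v) = (2*v)/(-3 + v) = 2*v/(-3 + v))
p(P, S) = 13/S + (-3 + P)*(P + S)/(2*P) (p(P, S) = (P + S)/((2*P/(-3 + P))) + 13/S = (P + S)*((-3 + P)/(2*P)) + 13/S = (-3 + P)*(P + S)/(2*P) + 13/S = 13/S + (-3 + P)*(P + S)/(2*P))
p(6, 32) - F(I(2), 70) = (-3/2 + (1/2)*6 + (1/2)*32 + 13/32 - 3/2*32/6) - 3*70 = (-3/2 + 3 + 16 + 13*(1/32) - 3/2*32*1/6) - 1*210 = (-3/2 + 3 + 16 + 13/32 - 8) - 210 = 317/32 - 210 = -6403/32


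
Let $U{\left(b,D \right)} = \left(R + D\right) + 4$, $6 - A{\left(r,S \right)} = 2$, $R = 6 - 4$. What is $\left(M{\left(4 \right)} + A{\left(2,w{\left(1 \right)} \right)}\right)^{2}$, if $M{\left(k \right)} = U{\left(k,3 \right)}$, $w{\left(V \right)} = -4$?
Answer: $169$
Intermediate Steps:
$R = 2$
$A{\left(r,S \right)} = 4$ ($A{\left(r,S \right)} = 6 - 2 = 4$)
$U{\left(b,D \right)} = 6 + D$ ($U{\left(b,D \right)} = \left(2 + D\right) + 4 = 6 + D$)
$M{\left(k \right)} = 9$ ($M{\left(k \right)} = 6 + 3 = 9$)
$\left(M{\left(4 \right)} + A{\left(2,w{\left(1 \right)} \right)}\right)^{2} = \left(9 + 4\right)^{2} = 13^{2} = 169$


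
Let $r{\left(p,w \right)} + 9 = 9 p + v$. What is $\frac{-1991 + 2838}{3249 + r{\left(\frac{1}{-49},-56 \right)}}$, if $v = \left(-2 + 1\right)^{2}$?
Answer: $\frac{41503}{158800} \approx 0.26135$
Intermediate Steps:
$v = 1$ ($v = \left(-1\right)^{2} = 1$)
$r{\left(p,w \right)} = -8 + 9 p$ ($r{\left(p,w \right)} = -9 + \left(9 p + 1\right) = -9 + \left(1 + 9 p\right) = -8 + 9 p$)
$\frac{-1991 + 2838}{3249 + r{\left(\frac{1}{-49},-56 \right)}} = \frac{-1991 + 2838}{3249 - \left(8 - \frac{9}{-49}\right)} = \frac{847}{3249 + \left(-8 + 9 \left(- \frac{1}{49}\right)\right)} = \frac{847}{3249 - \frac{401}{49}} = \frac{847}{\frac{158800}{49}} = 847 \cdot \frac{49}{158800} = \frac{41503}{158800}$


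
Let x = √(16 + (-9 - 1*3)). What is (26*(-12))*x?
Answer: -624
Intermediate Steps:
x = 2 (x = √(16 + (-9 - 3)) = √(16 - 12) = √4 = 2)
(26*(-12))*x = (26*(-12))*2 = -312*2 = -624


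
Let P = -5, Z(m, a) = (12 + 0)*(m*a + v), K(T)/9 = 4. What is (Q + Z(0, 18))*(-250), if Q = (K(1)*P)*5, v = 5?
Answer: 210000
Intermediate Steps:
K(T) = 36 (K(T) = 9*4 = 36)
Z(m, a) = 60 + 12*a*m (Z(m, a) = (12 + 0)*(m*a + 5) = 12*(a*m + 5) = 12*(5 + a*m) = 60 + 12*a*m)
Q = -900 (Q = (36*(-5))*5 = -180*5 = -900)
(Q + Z(0, 18))*(-250) = (-900 + (60 + 12*18*0))*(-250) = (-900 + (60 + 0))*(-250) = (-900 + 60)*(-250) = -840*(-250) = 210000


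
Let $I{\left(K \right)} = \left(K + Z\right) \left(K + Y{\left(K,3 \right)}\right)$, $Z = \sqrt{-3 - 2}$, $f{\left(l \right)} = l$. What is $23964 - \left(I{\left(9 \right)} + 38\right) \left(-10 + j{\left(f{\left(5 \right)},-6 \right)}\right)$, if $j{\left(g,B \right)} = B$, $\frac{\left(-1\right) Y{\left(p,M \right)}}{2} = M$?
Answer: $25004 + 48 i \sqrt{5} \approx 25004.0 + 107.33 i$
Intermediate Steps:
$Y{\left(p,M \right)} = - 2 M$
$Z = i \sqrt{5}$ ($Z = \sqrt{-5} = i \sqrt{5} \approx 2.2361 i$)
$I{\left(K \right)} = \left(-6 + K\right) \left(K + i \sqrt{5}\right)$ ($I{\left(K \right)} = \left(K + i \sqrt{5}\right) \left(K - 6\right) = \left(K + i \sqrt{5}\right) \left(-6 + K\right) = \left(-6 + K\right) \left(K + i \sqrt{5}\right)$)
$23964 - \left(I{\left(9 \right)} + 38\right) \left(-10 + j{\left(f{\left(5 \right)},-6 \right)}\right) = 23964 - \left(\left(9^{2} - 54 - 6 i \sqrt{5} + i 9 \sqrt{5}\right) + 38\right) \left(-10 - 6\right) = 23964 - \left(\left(81 - 54 - 6 i \sqrt{5} + 9 i \sqrt{5}\right) + 38\right) \left(-16\right) = 23964 - \left(\left(27 + 3 i \sqrt{5}\right) + 38\right) \left(-16\right) = 23964 - \left(65 + 3 i \sqrt{5}\right) \left(-16\right) = 23964 - \left(-1040 - 48 i \sqrt{5}\right) = 23964 + \left(1040 + 48 i \sqrt{5}\right) = 25004 + 48 i \sqrt{5}$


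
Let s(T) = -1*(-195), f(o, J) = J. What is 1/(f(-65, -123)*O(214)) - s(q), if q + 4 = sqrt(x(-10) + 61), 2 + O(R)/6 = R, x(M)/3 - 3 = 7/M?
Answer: -30508921/156456 ≈ -195.00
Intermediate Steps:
x(M) = 9 + 21/M (x(M) = 9 + 3*(7/M) = 9 + 21/M)
O(R) = -12 + 6*R
q = -4 + sqrt(6790)/10 (q = -4 + sqrt((9 + 21/(-10)) + 61) = -4 + sqrt((9 + 21*(-1/10)) + 61) = -4 + sqrt((9 - 21/10) + 61) = -4 + sqrt(69/10 + 61) = -4 + sqrt(679/10) = -4 + sqrt(6790)/10 ≈ 4.2401)
s(T) = 195
1/(f(-65, -123)*O(214)) - s(q) = 1/((-123)*(-12 + 6*214)) - 1*195 = -1/(123*(-12 + 1284)) - 195 = -1/123/1272 - 195 = -1/123*1/1272 - 195 = -1/156456 - 195 = -30508921/156456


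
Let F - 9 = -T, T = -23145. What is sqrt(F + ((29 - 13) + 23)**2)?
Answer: 5*sqrt(987) ≈ 157.08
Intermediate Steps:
F = 23154 (F = 9 - 1*(-23145) = 9 + 23145 = 23154)
sqrt(F + ((29 - 13) + 23)**2) = sqrt(23154 + ((29 - 13) + 23)**2) = sqrt(23154 + (16 + 23)**2) = sqrt(23154 + 39**2) = sqrt(23154 + 1521) = sqrt(24675) = 5*sqrt(987)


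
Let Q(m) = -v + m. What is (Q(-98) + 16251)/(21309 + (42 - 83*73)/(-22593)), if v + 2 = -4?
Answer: 365080287/481440254 ≈ 0.75831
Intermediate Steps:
v = -6 (v = -2 - 4 = -6)
Q(m) = 6 + m (Q(m) = -1*(-6) + m = 6 + m)
(Q(-98) + 16251)/(21309 + (42 - 83*73)/(-22593)) = ((6 - 98) + 16251)/(21309 + (42 - 83*73)/(-22593)) = (-92 + 16251)/(21309 + (42 - 6059)*(-1/22593)) = 16159/(21309 - 6017*(-1/22593)) = 16159/(21309 + 6017/22593) = 16159/(481440254/22593) = 16159*(22593/481440254) = 365080287/481440254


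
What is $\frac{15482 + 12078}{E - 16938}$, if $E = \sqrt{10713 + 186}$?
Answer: $- \frac{10373584}{6375221} - \frac{5512 \sqrt{1211}}{19125663} \approx -1.6372$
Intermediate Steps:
$E = 3 \sqrt{1211}$ ($E = \sqrt{10899} = 3 \sqrt{1211} \approx 104.4$)
$\frac{15482 + 12078}{E - 16938} = \frac{15482 + 12078}{3 \sqrt{1211} - 16938} = \frac{27560}{3 \sqrt{1211} - 16938} = \frac{27560}{-16938 + 3 \sqrt{1211}}$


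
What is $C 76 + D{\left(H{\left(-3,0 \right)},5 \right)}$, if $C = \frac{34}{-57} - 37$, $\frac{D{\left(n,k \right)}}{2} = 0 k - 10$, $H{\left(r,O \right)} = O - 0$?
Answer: $- \frac{8632}{3} \approx -2877.3$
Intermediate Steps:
$H{\left(r,O \right)} = O$ ($H{\left(r,O \right)} = O + 0 = O$)
$D{\left(n,k \right)} = -20$ ($D{\left(n,k \right)} = 2 \left(0 k - 10\right) = 2 \left(0 - 10\right) = 2 \left(-10\right) = -20$)
$C = - \frac{2143}{57}$ ($C = 34 \left(- \frac{1}{57}\right) - 37 = - \frac{34}{57} - 37 = - \frac{2143}{57} \approx -37.596$)
$C 76 + D{\left(H{\left(-3,0 \right)},5 \right)} = \left(- \frac{2143}{57}\right) 76 - 20 = - \frac{8572}{3} - 20 = - \frac{8632}{3}$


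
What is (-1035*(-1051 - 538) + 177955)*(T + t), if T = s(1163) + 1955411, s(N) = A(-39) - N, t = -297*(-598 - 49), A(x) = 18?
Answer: 3912009812250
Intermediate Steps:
t = 192159 (t = -297*(-647) = 192159)
s(N) = 18 - N
T = 1954266 (T = (18 - 1*1163) + 1955411 = (18 - 1163) + 1955411 = -1145 + 1955411 = 1954266)
(-1035*(-1051 - 538) + 177955)*(T + t) = (-1035*(-1051 - 538) + 177955)*(1954266 + 192159) = (-1035*(-1589) + 177955)*2146425 = (1644615 + 177955)*2146425 = 1822570*2146425 = 3912009812250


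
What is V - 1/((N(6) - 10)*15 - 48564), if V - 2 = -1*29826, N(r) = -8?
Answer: -1456425215/48834 ≈ -29824.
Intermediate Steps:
V = -29824 (V = 2 - 1*29826 = 2 - 29826 = -29824)
V - 1/((N(6) - 10)*15 - 48564) = -29824 - 1/((-8 - 10)*15 - 48564) = -29824 - 1/(-18*15 - 48564) = -29824 - 1/(-270 - 48564) = -29824 - 1/(-48834) = -29824 - 1*(-1/48834) = -29824 + 1/48834 = -1456425215/48834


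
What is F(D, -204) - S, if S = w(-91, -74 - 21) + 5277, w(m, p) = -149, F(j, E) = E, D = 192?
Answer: -5332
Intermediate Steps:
S = 5128 (S = -149 + 5277 = 5128)
F(D, -204) - S = -204 - 1*5128 = -204 - 5128 = -5332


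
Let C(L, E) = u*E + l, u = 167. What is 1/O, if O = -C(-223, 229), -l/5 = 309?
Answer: -1/36698 ≈ -2.7249e-5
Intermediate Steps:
l = -1545 (l = -5*309 = -1545)
C(L, E) = -1545 + 167*E (C(L, E) = 167*E - 1545 = -1545 + 167*E)
O = -36698 (O = -(-1545 + 167*229) = -(-1545 + 38243) = -1*36698 = -36698)
1/O = 1/(-36698) = -1/36698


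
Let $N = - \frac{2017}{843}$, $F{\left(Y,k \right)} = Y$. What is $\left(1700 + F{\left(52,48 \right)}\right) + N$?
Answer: $\frac{1474919}{843} \approx 1749.6$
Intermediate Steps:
$N = - \frac{2017}{843}$ ($N = \left(-2017\right) \frac{1}{843} = - \frac{2017}{843} \approx -2.3926$)
$\left(1700 + F{\left(52,48 \right)}\right) + N = \left(1700 + 52\right) - \frac{2017}{843} = 1752 - \frac{2017}{843} = \frac{1474919}{843}$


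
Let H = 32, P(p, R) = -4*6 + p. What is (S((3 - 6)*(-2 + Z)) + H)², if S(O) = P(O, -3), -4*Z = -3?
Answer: 2209/16 ≈ 138.06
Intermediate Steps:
Z = ¾ (Z = -¼*(-3) = ¾ ≈ 0.75000)
P(p, R) = -24 + p
S(O) = -24 + O
(S((3 - 6)*(-2 + Z)) + H)² = ((-24 + (3 - 6)*(-2 + ¾)) + 32)² = ((-24 - 3*(-5/4)) + 32)² = ((-24 + 15/4) + 32)² = (-81/4 + 32)² = (47/4)² = 2209/16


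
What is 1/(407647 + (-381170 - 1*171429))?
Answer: -1/144952 ≈ -6.8988e-6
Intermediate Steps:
1/(407647 + (-381170 - 1*171429)) = 1/(407647 + (-381170 - 171429)) = 1/(407647 - 552599) = 1/(-144952) = -1/144952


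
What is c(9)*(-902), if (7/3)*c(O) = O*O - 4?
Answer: -29766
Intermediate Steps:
c(O) = -12/7 + 3*O²/7 (c(O) = 3*(O*O - 4)/7 = 3*(O² - 4)/7 = 3*(-4 + O²)/7 = -12/7 + 3*O²/7)
c(9)*(-902) = (-12/7 + (3/7)*9²)*(-902) = (-12/7 + (3/7)*81)*(-902) = (-12/7 + 243/7)*(-902) = 33*(-902) = -29766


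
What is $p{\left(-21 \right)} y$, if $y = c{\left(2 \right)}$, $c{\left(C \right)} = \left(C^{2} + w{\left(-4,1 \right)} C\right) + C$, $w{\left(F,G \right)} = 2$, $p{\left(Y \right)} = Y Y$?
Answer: $4410$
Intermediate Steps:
$p{\left(Y \right)} = Y^{2}$
$c{\left(C \right)} = C^{2} + 3 C$ ($c{\left(C \right)} = \left(C^{2} + 2 C\right) + C = C^{2} + 3 C$)
$y = 10$ ($y = 2 \left(3 + 2\right) = 2 \cdot 5 = 10$)
$p{\left(-21 \right)} y = \left(-21\right)^{2} \cdot 10 = 441 \cdot 10 = 4410$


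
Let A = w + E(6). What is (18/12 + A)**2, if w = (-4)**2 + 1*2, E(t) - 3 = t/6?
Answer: 2209/4 ≈ 552.25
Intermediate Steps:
E(t) = 3 + t/6
w = 18 (w = 16 + 2 = 18)
A = 22 (A = 18 + (3 + (1/6)*6) = 18 + (3 + 1) = 18 + 4 = 22)
(18/12 + A)**2 = (18/12 + 22)**2 = (18*(1/12) + 22)**2 = (3/2 + 22)**2 = (47/2)**2 = 2209/4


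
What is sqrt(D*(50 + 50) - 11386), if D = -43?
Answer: I*sqrt(15686) ≈ 125.24*I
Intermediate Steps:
sqrt(D*(50 + 50) - 11386) = sqrt(-43*(50 + 50) - 11386) = sqrt(-43*100 - 11386) = sqrt(-4300 - 11386) = sqrt(-15686) = I*sqrt(15686)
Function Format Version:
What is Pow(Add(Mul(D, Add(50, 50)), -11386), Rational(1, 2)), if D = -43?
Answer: Mul(I, Pow(15686, Rational(1, 2))) ≈ Mul(125.24, I)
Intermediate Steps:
Pow(Add(Mul(D, Add(50, 50)), -11386), Rational(1, 2)) = Pow(Add(Mul(-43, Add(50, 50)), -11386), Rational(1, 2)) = Pow(Add(Mul(-43, 100), -11386), Rational(1, 2)) = Pow(Add(-4300, -11386), Rational(1, 2)) = Pow(-15686, Rational(1, 2)) = Mul(I, Pow(15686, Rational(1, 2)))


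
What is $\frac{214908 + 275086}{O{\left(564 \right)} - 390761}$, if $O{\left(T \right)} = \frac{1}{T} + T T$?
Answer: $- \frac{276356616}{40983059} \approx -6.7432$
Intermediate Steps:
$O{\left(T \right)} = \frac{1}{T} + T^{2}$
$\frac{214908 + 275086}{O{\left(564 \right)} - 390761} = \frac{214908 + 275086}{\frac{1 + 564^{3}}{564} - 390761} = \frac{489994}{\frac{1 + 179406144}{564} - 390761} = \frac{489994}{\frac{1}{564} \cdot 179406145 - 390761} = \frac{489994}{\frac{179406145}{564} - 390761} = \frac{489994}{- \frac{40983059}{564}} = 489994 \left(- \frac{564}{40983059}\right) = - \frac{276356616}{40983059}$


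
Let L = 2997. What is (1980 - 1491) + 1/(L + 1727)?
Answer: 2310037/4724 ≈ 489.00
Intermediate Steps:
(1980 - 1491) + 1/(L + 1727) = (1980 - 1491) + 1/(2997 + 1727) = 489 + 1/4724 = 2310037/4724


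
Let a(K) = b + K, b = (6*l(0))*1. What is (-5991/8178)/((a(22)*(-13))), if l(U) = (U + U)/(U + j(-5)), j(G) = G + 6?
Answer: 1997/779636 ≈ 0.0025615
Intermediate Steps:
j(G) = 6 + G
l(U) = 2*U/(1 + U) (l(U) = (U + U)/(U + (6 - 5)) = (2*U)/(U + 1) = (2*U)/(1 + U) = 2*U/(1 + U))
b = 0 (b = (6*(2*0/(1 + 0)))*1 = (6*(2*0/1))*1 = (6*(2*0*1))*1 = (6*0)*1 = 0*1 = 0)
a(K) = K (a(K) = 0 + K = K)
(-5991/8178)/((a(22)*(-13))) = (-5991/8178)/((22*(-13))) = -5991*1/8178/(-286) = -1997/2726*(-1/286) = 1997/779636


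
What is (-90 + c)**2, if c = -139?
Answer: 52441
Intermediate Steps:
(-90 + c)**2 = (-90 - 139)**2 = (-229)**2 = 52441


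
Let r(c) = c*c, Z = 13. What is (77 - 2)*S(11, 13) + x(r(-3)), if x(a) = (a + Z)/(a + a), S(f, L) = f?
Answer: 7436/9 ≈ 826.22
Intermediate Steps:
r(c) = c²
x(a) = (13 + a)/(2*a) (x(a) = (a + 13)/(a + a) = (13 + a)/((2*a)) = (13 + a)*(1/(2*a)) = (13 + a)/(2*a))
(77 - 2)*S(11, 13) + x(r(-3)) = (77 - 2)*11 + (13 + (-3)²)/(2*((-3)²)) = 75*11 + (½)*(13 + 9)/9 = 825 + (½)*(⅑)*22 = 825 + 11/9 = 7436/9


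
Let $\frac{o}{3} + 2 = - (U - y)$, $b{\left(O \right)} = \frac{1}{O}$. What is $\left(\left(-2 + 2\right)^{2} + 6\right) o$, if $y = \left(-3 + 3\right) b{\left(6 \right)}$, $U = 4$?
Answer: $-108$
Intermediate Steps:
$y = 0$ ($y = \frac{-3 + 3}{6} = 0 \cdot \frac{1}{6} = 0$)
$o = -18$ ($o = -6 + 3 \left(- (4 - 0)\right) = -6 + 3 \left(- (4 + 0)\right) = -6 + 3 \left(\left(-1\right) 4\right) = -6 + 3 \left(-4\right) = -6 - 12 = -18$)
$\left(\left(-2 + 2\right)^{2} + 6\right) o = \left(\left(-2 + 2\right)^{2} + 6\right) \left(-18\right) = \left(0^{2} + 6\right) \left(-18\right) = \left(0 + 6\right) \left(-18\right) = 6 \left(-18\right) = -108$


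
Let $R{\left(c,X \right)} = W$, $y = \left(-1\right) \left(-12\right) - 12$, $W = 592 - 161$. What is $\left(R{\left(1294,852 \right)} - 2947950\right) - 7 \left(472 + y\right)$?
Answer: $-2950823$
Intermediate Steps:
$W = 431$
$y = 0$ ($y = 12 - 12 = 0$)
$R{\left(c,X \right)} = 431$
$\left(R{\left(1294,852 \right)} - 2947950\right) - 7 \left(472 + y\right) = \left(431 - 2947950\right) - 7 \left(472 + 0\right) = -2947519 - 3304 = -2950823$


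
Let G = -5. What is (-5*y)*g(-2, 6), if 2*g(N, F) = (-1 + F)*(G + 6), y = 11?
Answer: -275/2 ≈ -137.50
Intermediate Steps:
g(N, F) = -½ + F/2 (g(N, F) = ((-1 + F)*(-5 + 6))/2 = ((-1 + F)*1)/2 = (-1 + F)/2 = -½ + F/2)
(-5*y)*g(-2, 6) = (-5*11)*(-½ + (½)*6) = -55*(-½ + 3) = -55*5/2 = -275/2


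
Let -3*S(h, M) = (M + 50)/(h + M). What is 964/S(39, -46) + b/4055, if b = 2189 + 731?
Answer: 4105055/811 ≈ 5061.7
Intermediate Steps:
S(h, M) = -(50 + M)/(3*(M + h)) (S(h, M) = -(M + 50)/(3*(h + M)) = -(50 + M)/(3*(M + h)))
b = 2920
964/S(39, -46) + b/4055 = 964/(((-50 - 1*(-46))/(3*(-46 + 39)))) + 2920/4055 = 964/(((1/3)*(-50 + 46)/(-7))) + 2920*(1/4055) = 964/(((1/3)*(-1/7)*(-4))) + 584/811 = 964/(4/21) + 584/811 = 964*(21/4) + 584/811 = 5061 + 584/811 = 4105055/811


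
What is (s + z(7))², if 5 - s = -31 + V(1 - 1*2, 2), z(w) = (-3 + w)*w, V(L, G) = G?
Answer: 3844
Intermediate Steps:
z(w) = w*(-3 + w)
s = 34 (s = 5 - (-31 + 2) = 5 - 1*(-29) = 5 + 29 = 34)
(s + z(7))² = (34 + 7*(-3 + 7))² = (34 + 7*4)² = (34 + 28)² = 62² = 3844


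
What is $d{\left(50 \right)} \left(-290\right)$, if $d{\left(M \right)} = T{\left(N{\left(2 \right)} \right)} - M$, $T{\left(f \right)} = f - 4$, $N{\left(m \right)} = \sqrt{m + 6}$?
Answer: $15660 - 580 \sqrt{2} \approx 14840.0$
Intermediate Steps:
$N{\left(m \right)} = \sqrt{6 + m}$
$T{\left(f \right)} = -4 + f$
$d{\left(M \right)} = -4 - M + 2 \sqrt{2}$ ($d{\left(M \right)} = \left(-4 + \sqrt{6 + 2}\right) - M = \left(-4 + \sqrt{8}\right) - M = \left(-4 + 2 \sqrt{2}\right) - M = -4 - M + 2 \sqrt{2}$)
$d{\left(50 \right)} \left(-290\right) = \left(-4 - 50 + 2 \sqrt{2}\right) \left(-290\right) = \left(-54 + 2 \sqrt{2}\right) \left(-290\right) = 15660 - 580 \sqrt{2}$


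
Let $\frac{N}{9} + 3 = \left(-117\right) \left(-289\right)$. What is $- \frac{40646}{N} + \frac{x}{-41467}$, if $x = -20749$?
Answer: $\frac{2314122764}{6308996715} \approx 0.3668$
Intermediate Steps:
$N = 304290$ ($N = -27 + 9 \left(\left(-117\right) \left(-289\right)\right) = -27 + 9 \cdot 33813 = -27 + 304317 = 304290$)
$- \frac{40646}{N} + \frac{x}{-41467} = - \frac{40646}{304290} - \frac{20749}{-41467} = \left(-40646\right) \frac{1}{304290} - - \frac{20749}{41467} = - \frac{20323}{152145} + \frac{20749}{41467} = \frac{2314122764}{6308996715}$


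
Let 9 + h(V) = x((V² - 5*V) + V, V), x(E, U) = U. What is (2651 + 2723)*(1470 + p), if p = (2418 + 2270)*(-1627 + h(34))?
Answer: -40351786044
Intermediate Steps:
h(V) = -9 + V
p = -7510176 (p = (2418 + 2270)*(-1627 + (-9 + 34)) = 4688*(-1627 + 25) = 4688*(-1602) = -7510176)
(2651 + 2723)*(1470 + p) = (2651 + 2723)*(1470 - 7510176) = 5374*(-7508706) = -40351786044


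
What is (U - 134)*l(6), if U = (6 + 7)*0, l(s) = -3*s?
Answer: 2412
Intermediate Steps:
U = 0 (U = 13*0 = 0)
(U - 134)*l(6) = (0 - 134)*(-3*6) = -134*(-18) = 2412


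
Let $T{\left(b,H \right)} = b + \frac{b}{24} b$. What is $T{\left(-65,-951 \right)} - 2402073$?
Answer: $- \frac{57647087}{24} \approx -2.402 \cdot 10^{6}$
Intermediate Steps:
$T{\left(b,H \right)} = b + \frac{b^{2}}{24}$ ($T{\left(b,H \right)} = b + b \frac{1}{24} b = b + \frac{b}{24} b = b + \frac{b^{2}}{24}$)
$T{\left(-65,-951 \right)} - 2402073 = \frac{1}{24} \left(-65\right) \left(24 - 65\right) - 2402073 = \frac{1}{24} \left(-65\right) \left(-41\right) - 2402073 = \frac{2665}{24} - 2402073 = - \frac{57647087}{24}$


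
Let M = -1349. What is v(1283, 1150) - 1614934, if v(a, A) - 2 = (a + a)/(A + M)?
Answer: -321374034/199 ≈ -1.6149e+6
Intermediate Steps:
v(a, A) = 2 + 2*a/(-1349 + A) (v(a, A) = 2 + (a + a)/(A - 1349) = 2 + (2*a)/(-1349 + A) = 2 + 2*a/(-1349 + A))
v(1283, 1150) - 1614934 = 2*(-1349 + 1150 + 1283)/(-1349 + 1150) - 1614934 = 2*1084/(-199) - 1614934 = 2*(-1/199)*1084 - 1614934 = -2168/199 - 1614934 = -321374034/199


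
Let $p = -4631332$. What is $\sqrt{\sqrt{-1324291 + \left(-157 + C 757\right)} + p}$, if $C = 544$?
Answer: $2 \sqrt{-1157833 + 4 i \sqrt{3565}} \approx 0.22196 + 2152.1 i$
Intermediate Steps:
$\sqrt{\sqrt{-1324291 + \left(-157 + C 757\right)} + p} = \sqrt{\sqrt{-1324291 + \left(-157 + 544 \cdot 757\right)} - 4631332} = \sqrt{\sqrt{-1324291 + \left(-157 + 411808\right)} - 4631332} = \sqrt{\sqrt{-1324291 + 411651} - 4631332} = \sqrt{\sqrt{-912640} - 4631332} = \sqrt{16 i \sqrt{3565} - 4631332} = \sqrt{-4631332 + 16 i \sqrt{3565}}$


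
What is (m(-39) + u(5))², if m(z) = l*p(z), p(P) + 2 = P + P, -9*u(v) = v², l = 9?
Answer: 42315025/81 ≈ 5.2241e+5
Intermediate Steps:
u(v) = -v²/9
p(P) = -2 + 2*P (p(P) = -2 + (P + P) = -2 + 2*P)
m(z) = -18 + 18*z (m(z) = 9*(-2 + 2*z) = -18 + 18*z)
(m(-39) + u(5))² = ((-18 + 18*(-39)) - ⅑*5²)² = ((-18 - 702) - ⅑*25)² = (-720 - 25/9)² = (-6505/9)² = 42315025/81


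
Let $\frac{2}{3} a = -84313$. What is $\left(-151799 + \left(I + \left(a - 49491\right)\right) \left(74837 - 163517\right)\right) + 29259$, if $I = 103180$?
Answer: $6454052200$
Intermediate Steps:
$a = - \frac{252939}{2}$ ($a = \frac{3}{2} \left(-84313\right) = - \frac{252939}{2} \approx -1.2647 \cdot 10^{5}$)
$\left(-151799 + \left(I + \left(a - 49491\right)\right) \left(74837 - 163517\right)\right) + 29259 = \left(-151799 + \left(103180 - \frac{351921}{2}\right) \left(74837 - 163517\right)\right) + 29259 = \left(-151799 + \left(103180 - \frac{351921}{2}\right) \left(-88680\right)\right) + 29259 = \left(-151799 - -6454174740\right) + 29259 = \left(-151799 + 6454174740\right) + 29259 = 6454022941 + 29259 = 6454052200$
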